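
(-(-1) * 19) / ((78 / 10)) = 95 / 39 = 2.44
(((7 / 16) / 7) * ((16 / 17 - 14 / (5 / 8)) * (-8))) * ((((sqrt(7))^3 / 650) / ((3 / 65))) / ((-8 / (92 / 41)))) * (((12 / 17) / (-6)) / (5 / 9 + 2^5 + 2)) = 220248 * sqrt(7) / 92125975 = 0.01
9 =9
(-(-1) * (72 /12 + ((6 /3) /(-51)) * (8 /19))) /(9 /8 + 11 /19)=46384 /13209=3.51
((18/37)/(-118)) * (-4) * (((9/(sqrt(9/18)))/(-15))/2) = -54 * sqrt(2)/10915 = -0.01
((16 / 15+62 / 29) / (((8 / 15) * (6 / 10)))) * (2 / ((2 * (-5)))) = -697 / 348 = -2.00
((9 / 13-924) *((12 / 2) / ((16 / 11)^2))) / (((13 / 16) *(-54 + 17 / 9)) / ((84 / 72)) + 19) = 13071267 / 86320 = 151.43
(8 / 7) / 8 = 1 / 7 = 0.14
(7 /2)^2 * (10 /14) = 8.75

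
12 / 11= 1.09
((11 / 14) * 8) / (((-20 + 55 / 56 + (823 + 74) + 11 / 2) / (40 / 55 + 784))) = 276224 / 49475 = 5.58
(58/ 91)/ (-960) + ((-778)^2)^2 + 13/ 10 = 3200597143662167/ 8736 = 366368720657.30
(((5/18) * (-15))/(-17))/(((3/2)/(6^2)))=100/17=5.88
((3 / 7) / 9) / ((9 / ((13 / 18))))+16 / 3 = 5.34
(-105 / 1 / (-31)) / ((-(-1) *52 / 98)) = 5145 / 806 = 6.38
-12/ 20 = -3/ 5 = -0.60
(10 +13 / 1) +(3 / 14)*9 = 349 / 14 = 24.93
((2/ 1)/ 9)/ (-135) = -2/ 1215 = -0.00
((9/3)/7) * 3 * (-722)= -6498/7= -928.29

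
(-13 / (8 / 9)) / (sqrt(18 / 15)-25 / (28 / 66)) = 1911 * sqrt(30) / 2267966 + 1126125 / 4535932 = 0.25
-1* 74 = -74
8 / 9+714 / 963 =1570 / 963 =1.63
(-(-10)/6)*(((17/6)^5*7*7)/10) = 1491.19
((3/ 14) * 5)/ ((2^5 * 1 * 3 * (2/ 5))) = 25/ 896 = 0.03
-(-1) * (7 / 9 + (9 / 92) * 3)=887 / 828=1.07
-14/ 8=-7/ 4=-1.75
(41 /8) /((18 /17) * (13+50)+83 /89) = 62033 /818696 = 0.08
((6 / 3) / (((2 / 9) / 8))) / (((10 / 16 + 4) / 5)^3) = 4608000 / 50653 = 90.97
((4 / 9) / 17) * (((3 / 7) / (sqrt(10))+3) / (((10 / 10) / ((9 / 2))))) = 3 * sqrt(10) / 595+6 / 17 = 0.37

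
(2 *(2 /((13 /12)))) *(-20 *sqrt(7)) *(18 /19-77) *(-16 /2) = -118872.43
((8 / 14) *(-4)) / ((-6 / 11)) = 88 / 21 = 4.19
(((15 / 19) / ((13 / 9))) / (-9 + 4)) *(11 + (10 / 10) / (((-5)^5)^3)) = -477037931742 / 396728515625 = -1.20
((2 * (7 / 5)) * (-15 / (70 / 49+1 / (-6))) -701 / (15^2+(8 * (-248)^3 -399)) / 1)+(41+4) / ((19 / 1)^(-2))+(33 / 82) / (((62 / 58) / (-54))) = 133091748562444103 / 8219910121930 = 16191.39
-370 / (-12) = 185 / 6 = 30.83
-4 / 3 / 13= -4 / 39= -0.10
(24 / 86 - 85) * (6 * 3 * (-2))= 131148 / 43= 3049.95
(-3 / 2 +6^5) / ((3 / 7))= 36281 / 2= 18140.50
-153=-153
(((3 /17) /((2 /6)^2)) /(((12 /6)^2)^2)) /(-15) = -9 /1360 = -0.01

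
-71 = -71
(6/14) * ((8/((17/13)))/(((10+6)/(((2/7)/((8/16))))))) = 78/833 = 0.09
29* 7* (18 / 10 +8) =9947 / 5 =1989.40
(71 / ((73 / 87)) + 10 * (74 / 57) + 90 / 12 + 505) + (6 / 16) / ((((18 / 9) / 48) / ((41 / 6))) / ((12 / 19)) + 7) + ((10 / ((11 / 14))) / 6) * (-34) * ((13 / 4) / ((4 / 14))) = -132739247197 / 631410945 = -210.23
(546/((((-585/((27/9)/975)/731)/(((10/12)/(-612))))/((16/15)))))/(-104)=-301/10266750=-0.00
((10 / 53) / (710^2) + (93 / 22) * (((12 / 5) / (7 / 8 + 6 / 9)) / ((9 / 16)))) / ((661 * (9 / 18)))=2544341995 / 71876750671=0.04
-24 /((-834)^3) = 1 /24170571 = 0.00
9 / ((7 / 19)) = 171 / 7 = 24.43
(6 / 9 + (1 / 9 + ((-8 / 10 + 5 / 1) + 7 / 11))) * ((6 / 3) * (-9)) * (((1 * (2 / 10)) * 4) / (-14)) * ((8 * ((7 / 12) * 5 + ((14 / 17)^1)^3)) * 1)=650708408 / 4053225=160.54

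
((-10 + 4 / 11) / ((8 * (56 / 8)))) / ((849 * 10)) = -53 / 2614920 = -0.00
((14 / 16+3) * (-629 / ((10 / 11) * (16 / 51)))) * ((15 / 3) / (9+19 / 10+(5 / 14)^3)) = -18760280385 / 4805536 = -3903.89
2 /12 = 1 /6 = 0.17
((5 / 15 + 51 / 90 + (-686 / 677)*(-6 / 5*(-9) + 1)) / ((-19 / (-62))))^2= 1301.79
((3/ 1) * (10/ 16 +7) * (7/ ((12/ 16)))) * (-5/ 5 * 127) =-54229/ 2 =-27114.50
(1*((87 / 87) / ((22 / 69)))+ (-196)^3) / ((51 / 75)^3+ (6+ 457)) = -2588276921875 / 159264336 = -16251.45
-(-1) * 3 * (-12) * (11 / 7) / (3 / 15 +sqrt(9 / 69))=11385 / 91-2475 * sqrt(69) / 91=-100.81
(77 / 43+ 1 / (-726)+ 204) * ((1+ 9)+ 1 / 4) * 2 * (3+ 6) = 790192713 / 20812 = 37968.13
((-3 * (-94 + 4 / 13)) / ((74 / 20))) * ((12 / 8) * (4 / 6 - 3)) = -127890 / 481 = -265.88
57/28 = 2.04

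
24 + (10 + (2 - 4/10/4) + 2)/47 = 11419/470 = 24.30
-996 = -996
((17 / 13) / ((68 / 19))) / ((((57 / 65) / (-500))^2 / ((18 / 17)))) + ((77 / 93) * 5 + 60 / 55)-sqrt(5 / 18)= 41561103373 / 330429-sqrt(10) / 6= 125778.70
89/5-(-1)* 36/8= 223/10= 22.30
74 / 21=3.52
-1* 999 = -999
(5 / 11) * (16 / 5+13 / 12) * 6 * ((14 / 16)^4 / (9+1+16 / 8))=617057 / 1081344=0.57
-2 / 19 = -0.11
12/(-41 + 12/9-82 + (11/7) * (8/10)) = -1260/12643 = -0.10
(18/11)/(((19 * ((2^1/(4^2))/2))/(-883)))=-254304/209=-1216.77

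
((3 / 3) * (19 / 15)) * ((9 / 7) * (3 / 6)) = 57 / 70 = 0.81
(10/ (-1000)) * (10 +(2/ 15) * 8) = -83/ 750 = -0.11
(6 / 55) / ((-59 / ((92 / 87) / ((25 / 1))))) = -184 / 2352625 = -0.00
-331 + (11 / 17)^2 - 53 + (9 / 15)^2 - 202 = -4228224 / 7225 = -585.22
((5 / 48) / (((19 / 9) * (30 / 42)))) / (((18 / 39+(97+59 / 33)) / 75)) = 675675 / 12943712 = 0.05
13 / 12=1.08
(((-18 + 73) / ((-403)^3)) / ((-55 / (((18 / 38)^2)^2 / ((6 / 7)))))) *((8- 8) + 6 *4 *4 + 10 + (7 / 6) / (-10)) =32419359 / 341184689018680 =0.00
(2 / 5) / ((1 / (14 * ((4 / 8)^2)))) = 7 / 5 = 1.40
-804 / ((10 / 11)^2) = -24321 / 25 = -972.84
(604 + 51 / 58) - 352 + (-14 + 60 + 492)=45871 / 58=790.88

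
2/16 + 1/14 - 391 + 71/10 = -107437/280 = -383.70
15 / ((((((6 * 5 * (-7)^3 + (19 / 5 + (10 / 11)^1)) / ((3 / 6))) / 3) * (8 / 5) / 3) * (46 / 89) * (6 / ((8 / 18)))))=-122375 / 208174288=-0.00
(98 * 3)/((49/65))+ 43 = 433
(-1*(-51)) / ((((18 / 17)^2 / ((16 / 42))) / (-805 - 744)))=-15220474 / 567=-26843.87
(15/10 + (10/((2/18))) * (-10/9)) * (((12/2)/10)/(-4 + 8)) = -591/40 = -14.78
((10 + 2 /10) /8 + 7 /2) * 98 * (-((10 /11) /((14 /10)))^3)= -1193750 /9317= -128.13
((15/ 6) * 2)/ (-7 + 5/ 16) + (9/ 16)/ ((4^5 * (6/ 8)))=-327359/ 438272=-0.75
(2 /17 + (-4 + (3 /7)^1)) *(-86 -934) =24660 /7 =3522.86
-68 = -68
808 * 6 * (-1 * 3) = -14544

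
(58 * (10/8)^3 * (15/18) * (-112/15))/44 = -25375/1584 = -16.02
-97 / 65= -1.49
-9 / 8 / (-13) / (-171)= -1 / 1976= -0.00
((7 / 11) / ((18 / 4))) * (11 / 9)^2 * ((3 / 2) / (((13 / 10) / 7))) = 5390 / 3159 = 1.71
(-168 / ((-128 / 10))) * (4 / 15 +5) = 69.12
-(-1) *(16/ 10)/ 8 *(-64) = -64/ 5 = -12.80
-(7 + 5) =-12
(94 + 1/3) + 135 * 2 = 1093/3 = 364.33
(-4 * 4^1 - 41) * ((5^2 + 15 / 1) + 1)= -2337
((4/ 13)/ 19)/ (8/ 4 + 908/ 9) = 18/ 114361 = 0.00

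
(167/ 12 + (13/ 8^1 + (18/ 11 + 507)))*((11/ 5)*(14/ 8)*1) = 968681/ 480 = 2018.09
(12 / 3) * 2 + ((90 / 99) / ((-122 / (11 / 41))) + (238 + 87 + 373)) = 1765701 / 2501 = 706.00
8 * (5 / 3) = 40 / 3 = 13.33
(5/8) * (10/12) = 25/48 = 0.52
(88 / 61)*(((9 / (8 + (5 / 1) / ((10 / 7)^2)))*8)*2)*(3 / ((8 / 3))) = 25920 / 1159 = 22.36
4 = 4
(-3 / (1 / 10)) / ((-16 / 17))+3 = 279 / 8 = 34.88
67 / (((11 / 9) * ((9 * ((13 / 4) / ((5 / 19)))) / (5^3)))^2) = 418750000 / 7382089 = 56.73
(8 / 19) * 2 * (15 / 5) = 48 / 19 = 2.53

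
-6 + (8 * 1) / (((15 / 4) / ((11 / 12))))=-182 / 45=-4.04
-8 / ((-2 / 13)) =52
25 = 25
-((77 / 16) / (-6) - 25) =2477 / 96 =25.80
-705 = -705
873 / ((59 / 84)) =73332 / 59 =1242.92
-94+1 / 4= -375 / 4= -93.75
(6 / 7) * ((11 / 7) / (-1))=-66 / 49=-1.35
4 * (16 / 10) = 32 / 5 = 6.40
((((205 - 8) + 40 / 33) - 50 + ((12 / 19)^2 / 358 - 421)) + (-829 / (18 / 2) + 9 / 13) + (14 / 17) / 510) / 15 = -43767453839633 / 1802593853775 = -24.28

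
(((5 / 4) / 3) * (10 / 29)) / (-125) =-1 / 870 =-0.00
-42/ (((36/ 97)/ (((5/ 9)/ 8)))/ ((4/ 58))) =-0.54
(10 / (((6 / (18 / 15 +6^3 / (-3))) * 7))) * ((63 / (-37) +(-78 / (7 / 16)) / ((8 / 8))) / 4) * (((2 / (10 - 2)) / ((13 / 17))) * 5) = 233784255 / 188552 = 1239.89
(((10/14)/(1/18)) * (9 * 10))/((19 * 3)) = 2700/133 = 20.30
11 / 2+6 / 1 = 23 / 2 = 11.50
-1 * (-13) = 13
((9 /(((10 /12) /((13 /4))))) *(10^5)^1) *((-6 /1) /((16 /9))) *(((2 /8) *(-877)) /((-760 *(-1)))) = 3417487.25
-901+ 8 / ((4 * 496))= -223447 / 248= -901.00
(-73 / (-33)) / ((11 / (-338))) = -24674 / 363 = -67.97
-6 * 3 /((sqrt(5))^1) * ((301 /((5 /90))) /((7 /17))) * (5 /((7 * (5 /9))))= -2131596 * sqrt(5) /35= -136182.67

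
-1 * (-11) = 11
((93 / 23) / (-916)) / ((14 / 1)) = -93 / 294952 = -0.00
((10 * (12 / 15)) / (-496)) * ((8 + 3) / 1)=-11 / 62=-0.18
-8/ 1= -8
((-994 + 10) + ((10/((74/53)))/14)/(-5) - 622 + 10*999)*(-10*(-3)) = 65142885/259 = 251516.93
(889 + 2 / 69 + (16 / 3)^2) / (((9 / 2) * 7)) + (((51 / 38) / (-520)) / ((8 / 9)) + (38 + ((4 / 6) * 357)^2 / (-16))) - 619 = -1205143771757 / 294503040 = -4092.13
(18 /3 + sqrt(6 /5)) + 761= sqrt(30) /5 + 767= 768.10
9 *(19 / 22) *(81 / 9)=1539 / 22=69.95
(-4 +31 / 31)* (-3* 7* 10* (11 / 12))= 1155 / 2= 577.50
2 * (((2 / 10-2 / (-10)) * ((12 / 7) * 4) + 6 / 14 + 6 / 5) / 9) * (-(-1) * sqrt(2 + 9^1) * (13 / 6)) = 221 * sqrt(11) / 105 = 6.98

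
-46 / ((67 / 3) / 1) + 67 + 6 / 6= 4418 / 67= 65.94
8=8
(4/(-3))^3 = -64/27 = -2.37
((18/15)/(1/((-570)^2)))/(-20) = -19494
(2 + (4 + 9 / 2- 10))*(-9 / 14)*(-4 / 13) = 9 / 91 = 0.10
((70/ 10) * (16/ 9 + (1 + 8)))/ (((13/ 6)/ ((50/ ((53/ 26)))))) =135800/ 159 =854.09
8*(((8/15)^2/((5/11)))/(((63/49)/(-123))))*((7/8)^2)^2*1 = -280.74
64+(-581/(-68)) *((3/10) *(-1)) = 41777/680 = 61.44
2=2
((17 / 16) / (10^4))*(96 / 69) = 17 / 115000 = 0.00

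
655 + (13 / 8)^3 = 337557 / 512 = 659.29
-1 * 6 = -6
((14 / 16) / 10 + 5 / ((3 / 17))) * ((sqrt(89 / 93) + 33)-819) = -893551 / 40 + 6821 * sqrt(8277) / 22320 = -22310.97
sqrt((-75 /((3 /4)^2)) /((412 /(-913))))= 10* sqrt(282117) /309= 17.19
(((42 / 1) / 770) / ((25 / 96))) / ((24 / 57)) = 684 / 1375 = 0.50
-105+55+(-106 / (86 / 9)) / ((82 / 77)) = -213029 / 3526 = -60.42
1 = 1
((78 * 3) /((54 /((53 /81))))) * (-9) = -689 /27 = -25.52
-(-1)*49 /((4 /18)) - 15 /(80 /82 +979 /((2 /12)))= 26556051 /120437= 220.50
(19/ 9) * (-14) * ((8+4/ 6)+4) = -10108/ 27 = -374.37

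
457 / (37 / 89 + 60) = 40673 / 5377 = 7.56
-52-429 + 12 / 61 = -29329 / 61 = -480.80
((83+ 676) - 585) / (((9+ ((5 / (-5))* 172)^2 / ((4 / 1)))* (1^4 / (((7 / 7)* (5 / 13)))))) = 174 / 19253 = 0.01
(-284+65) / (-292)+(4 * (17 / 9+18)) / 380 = 3281 / 3420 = 0.96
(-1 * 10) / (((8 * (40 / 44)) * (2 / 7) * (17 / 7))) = -539 / 272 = -1.98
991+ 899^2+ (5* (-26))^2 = 826092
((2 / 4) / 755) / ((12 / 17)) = 17 / 18120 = 0.00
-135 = -135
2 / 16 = 1 / 8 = 0.12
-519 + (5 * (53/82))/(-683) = -519.00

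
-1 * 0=0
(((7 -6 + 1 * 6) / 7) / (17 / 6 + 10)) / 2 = 0.04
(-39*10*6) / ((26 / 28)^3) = -2922.60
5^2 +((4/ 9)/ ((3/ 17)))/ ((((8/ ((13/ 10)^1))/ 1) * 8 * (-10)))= 1079779/ 43200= 24.99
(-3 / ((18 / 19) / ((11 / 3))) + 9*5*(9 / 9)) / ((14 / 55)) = 131.17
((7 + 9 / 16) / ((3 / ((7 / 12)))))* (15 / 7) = 605 / 192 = 3.15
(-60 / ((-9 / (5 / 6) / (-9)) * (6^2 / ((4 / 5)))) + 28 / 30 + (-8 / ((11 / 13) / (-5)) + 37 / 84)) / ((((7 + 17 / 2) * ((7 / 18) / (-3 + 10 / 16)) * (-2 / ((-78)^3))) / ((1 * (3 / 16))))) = -2227661988903 / 2673440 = -833256.77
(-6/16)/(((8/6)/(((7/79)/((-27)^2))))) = -7/204768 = -0.00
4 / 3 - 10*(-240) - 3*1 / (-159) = 381815 / 159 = 2401.35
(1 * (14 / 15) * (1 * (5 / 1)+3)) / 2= 56 / 15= 3.73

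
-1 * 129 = -129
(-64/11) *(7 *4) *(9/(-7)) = 2304/11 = 209.45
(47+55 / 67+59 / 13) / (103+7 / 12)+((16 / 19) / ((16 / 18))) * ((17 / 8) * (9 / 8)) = 1823547261 / 658253024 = 2.77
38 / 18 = 19 / 9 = 2.11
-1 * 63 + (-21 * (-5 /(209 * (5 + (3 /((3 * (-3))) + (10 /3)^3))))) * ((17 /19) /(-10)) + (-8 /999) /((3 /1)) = -1688579048831 /26801247924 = -63.00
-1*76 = -76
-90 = -90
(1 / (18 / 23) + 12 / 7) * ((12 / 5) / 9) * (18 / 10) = 754 / 525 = 1.44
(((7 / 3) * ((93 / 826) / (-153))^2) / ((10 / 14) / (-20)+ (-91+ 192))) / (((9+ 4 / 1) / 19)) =18259 / 998239592493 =0.00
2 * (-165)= -330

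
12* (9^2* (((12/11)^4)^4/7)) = 179707499645975396352/321648109045005127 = 558.71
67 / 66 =1.02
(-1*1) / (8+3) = -1 / 11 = -0.09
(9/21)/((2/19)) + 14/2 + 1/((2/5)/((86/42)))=340/21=16.19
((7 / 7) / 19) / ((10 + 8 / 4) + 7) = 1 / 361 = 0.00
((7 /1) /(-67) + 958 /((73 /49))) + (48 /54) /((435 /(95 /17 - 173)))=642.59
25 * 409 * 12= 122700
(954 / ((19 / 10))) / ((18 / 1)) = 530 / 19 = 27.89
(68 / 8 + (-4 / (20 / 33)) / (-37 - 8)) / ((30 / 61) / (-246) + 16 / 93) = 100557707 / 1977550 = 50.85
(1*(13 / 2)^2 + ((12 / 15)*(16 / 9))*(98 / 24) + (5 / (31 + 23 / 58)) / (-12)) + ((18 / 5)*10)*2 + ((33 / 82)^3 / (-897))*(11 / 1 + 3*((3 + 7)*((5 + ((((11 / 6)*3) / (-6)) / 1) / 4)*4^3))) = 1612718629902281 / 13509373377240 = 119.38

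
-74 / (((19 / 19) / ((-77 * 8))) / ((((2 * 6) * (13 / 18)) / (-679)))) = -169312 / 291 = -581.83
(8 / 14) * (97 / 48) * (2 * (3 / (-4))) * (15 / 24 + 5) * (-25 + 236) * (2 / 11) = -921015 / 2464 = -373.79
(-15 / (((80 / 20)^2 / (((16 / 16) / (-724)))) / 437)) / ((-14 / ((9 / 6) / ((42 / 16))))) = -6555 / 283808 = -0.02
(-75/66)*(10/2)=-125/22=-5.68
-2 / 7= -0.29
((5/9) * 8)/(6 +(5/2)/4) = 320/477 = 0.67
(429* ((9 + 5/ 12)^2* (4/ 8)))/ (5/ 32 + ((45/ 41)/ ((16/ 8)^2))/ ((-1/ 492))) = -1825967/ 12945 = -141.06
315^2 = 99225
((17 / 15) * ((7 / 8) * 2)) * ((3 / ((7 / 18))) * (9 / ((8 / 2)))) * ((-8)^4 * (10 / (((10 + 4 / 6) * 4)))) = 33048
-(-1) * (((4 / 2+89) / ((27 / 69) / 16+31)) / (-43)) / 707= -0.00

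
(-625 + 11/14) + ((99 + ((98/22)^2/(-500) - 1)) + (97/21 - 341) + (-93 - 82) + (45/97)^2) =-1037.42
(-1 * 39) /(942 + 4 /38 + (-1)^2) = -247 /5973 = -0.04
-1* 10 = -10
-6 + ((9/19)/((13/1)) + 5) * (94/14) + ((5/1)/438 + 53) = 61210823/757302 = 80.83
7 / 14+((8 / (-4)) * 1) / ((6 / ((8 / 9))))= 11 / 54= 0.20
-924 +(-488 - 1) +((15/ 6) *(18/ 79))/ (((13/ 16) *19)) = -27571149/ 19513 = -1412.96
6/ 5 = 1.20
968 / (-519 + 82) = -968 / 437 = -2.22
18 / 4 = 9 / 2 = 4.50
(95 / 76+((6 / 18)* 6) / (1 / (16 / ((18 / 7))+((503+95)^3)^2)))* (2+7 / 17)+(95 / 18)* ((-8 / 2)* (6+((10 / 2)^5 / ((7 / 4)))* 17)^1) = 314992521072134842849 / 1428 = 220582997949674259.70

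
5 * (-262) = -1310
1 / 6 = 0.17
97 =97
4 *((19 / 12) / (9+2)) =19 / 33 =0.58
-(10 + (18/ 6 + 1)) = -14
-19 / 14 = -1.36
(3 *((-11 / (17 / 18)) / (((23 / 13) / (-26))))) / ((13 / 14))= 216216 / 391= 552.98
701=701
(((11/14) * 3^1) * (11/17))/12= 121/952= 0.13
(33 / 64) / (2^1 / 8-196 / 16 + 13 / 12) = -99 / 2096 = -0.05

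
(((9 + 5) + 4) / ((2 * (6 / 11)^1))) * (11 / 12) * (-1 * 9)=-1089 / 8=-136.12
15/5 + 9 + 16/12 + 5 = 55/3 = 18.33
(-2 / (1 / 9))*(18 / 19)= -324 / 19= -17.05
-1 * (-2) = 2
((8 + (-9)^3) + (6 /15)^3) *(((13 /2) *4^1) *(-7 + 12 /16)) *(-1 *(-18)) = 10543689 /5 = 2108737.80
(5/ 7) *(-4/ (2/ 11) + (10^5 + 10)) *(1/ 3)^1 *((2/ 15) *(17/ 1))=485656/ 9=53961.78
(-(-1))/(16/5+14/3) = 15/118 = 0.13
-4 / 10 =-2 / 5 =-0.40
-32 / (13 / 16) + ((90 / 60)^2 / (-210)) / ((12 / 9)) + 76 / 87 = -48792899 / 1266720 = -38.52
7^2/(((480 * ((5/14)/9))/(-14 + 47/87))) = -34.63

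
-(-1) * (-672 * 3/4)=-504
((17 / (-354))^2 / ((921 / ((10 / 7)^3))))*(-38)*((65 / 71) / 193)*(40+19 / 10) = -0.00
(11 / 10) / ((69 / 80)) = 88 / 69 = 1.28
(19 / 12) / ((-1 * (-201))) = 19 / 2412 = 0.01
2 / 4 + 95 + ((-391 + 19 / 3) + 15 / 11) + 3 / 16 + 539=132731 / 528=251.38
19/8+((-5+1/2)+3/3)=-9/8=-1.12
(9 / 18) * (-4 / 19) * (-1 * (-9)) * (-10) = 180 / 19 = 9.47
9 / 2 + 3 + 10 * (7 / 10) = 29 / 2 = 14.50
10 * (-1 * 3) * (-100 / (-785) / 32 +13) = -244995 / 628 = -390.12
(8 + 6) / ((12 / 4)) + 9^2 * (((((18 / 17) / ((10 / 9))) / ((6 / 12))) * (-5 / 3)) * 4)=-1024.51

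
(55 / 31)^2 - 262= -248757 / 961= -258.85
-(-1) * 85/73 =85/73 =1.16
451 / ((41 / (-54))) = -594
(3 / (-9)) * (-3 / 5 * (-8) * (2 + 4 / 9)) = -176 / 45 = -3.91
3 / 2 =1.50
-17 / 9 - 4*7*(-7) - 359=-1484 / 9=-164.89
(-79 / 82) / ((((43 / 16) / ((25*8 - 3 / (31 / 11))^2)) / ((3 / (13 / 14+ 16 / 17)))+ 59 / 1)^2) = -94384827603038516802048 / 341030792578911832715180999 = -0.00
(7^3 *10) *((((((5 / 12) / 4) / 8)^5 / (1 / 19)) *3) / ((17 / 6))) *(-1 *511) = -52034171875 / 3942779977728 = -0.01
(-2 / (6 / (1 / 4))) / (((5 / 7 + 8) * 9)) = -7 / 6588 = -0.00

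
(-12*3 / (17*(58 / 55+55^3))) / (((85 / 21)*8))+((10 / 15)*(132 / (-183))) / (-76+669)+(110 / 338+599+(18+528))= 111097027202374155263 / 97000469606770314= 1145.32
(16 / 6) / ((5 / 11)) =88 / 15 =5.87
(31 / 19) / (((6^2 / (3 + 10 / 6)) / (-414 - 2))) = -45136 / 513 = -87.98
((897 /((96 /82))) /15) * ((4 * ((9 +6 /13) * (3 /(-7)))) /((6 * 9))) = -38663 /2520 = -15.34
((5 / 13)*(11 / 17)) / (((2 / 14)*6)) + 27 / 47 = 53897 / 62322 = 0.86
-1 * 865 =-865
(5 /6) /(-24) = -5 /144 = -0.03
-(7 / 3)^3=-343 / 27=-12.70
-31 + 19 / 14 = -415 / 14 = -29.64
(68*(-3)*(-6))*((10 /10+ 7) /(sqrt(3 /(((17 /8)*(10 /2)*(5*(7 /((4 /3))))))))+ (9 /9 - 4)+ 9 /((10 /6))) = 14688 /5+ 6120*sqrt(238) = 97352.36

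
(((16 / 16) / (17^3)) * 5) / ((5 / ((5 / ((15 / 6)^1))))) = 2 / 4913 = 0.00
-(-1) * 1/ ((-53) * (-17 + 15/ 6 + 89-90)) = 2/ 1643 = 0.00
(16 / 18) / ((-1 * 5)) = -8 / 45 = -0.18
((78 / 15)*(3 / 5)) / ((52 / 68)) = 4.08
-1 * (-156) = 156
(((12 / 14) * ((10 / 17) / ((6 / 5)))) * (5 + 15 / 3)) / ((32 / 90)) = 5625 / 476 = 11.82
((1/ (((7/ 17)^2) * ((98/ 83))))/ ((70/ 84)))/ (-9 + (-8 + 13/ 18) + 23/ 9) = -0.44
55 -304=-249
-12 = -12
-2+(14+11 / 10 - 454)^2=19263121 / 100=192631.21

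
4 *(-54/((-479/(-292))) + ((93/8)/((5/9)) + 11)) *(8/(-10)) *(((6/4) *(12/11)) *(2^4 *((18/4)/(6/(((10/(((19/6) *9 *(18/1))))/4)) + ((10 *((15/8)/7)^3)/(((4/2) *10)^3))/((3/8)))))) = 3851368464384/12658387889345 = 0.30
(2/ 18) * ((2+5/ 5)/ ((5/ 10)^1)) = 2/ 3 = 0.67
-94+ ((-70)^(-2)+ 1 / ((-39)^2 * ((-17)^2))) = -202465036931 / 2153888100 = -94.00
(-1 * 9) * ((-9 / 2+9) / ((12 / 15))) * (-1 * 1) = 405 / 8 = 50.62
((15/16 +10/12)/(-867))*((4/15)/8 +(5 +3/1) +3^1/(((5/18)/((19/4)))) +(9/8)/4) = -28615/235008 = -0.12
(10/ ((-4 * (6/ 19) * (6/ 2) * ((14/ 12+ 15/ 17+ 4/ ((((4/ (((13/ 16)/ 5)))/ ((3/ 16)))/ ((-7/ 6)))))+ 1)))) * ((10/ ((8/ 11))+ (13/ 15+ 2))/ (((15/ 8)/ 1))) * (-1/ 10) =0.78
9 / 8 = 1.12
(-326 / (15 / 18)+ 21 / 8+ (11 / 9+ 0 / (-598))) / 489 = -139447 / 176040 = -0.79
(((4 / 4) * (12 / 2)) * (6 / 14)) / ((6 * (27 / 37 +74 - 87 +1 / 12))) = -1332 / 37877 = -0.04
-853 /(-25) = 853 /25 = 34.12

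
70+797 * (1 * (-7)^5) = -13395109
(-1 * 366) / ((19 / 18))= -6588 / 19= -346.74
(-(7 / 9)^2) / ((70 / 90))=-7 / 9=-0.78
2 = 2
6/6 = 1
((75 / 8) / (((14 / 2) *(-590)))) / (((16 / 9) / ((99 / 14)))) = -13365 / 1480192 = -0.01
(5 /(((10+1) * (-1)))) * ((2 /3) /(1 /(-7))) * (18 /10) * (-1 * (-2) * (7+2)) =756 /11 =68.73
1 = 1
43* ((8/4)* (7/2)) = 301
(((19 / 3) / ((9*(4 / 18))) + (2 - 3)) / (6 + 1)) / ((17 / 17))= 13 / 42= 0.31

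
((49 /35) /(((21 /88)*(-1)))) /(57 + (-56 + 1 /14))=-5.48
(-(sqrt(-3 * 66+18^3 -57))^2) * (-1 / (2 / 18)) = 50193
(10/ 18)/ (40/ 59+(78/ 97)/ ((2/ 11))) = 28615/ 262719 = 0.11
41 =41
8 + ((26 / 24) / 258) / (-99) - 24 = -4904077 / 306504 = -16.00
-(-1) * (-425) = -425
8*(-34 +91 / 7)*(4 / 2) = -336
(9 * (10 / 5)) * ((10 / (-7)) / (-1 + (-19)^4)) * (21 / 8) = -3 / 5792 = -0.00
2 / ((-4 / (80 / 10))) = -4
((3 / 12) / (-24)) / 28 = -0.00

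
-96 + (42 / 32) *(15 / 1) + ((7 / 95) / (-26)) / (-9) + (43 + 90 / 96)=-2878757 / 88920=-32.37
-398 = -398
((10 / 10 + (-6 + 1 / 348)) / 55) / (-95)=1739 / 1818300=0.00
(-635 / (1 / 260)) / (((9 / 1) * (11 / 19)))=-3136900 / 99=-31685.86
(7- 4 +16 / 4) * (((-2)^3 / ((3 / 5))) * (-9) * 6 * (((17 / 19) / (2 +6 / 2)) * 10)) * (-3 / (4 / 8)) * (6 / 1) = -324682.11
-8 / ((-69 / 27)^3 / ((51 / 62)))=148716 / 377177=0.39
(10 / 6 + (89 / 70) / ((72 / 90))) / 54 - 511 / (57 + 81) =-760051 / 208656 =-3.64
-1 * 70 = -70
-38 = -38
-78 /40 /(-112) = 39 /2240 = 0.02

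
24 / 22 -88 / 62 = -112 / 341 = -0.33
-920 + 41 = -879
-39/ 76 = -0.51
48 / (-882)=-8 / 147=-0.05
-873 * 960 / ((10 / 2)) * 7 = -1173312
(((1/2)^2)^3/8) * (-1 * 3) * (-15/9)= 5/512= 0.01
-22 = -22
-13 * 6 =-78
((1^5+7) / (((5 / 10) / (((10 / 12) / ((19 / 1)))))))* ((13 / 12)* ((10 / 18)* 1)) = 650 / 1539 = 0.42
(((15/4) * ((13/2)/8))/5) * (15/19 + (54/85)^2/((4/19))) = 1811277/1098200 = 1.65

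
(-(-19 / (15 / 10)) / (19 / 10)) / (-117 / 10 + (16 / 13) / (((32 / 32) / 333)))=2600 / 155277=0.02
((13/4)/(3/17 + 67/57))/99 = 4199/172920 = 0.02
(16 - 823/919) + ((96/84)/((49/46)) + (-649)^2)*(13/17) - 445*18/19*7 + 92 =32504646449074/101815091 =319251.75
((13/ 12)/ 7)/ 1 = 13/ 84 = 0.15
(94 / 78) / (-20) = -47 / 780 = -0.06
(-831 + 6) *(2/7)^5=-26400/16807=-1.57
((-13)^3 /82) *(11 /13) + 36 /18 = -20.67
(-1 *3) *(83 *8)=-1992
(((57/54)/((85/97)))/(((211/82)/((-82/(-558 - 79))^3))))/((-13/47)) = -1958161948648/542382339160935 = -0.00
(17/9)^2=289/81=3.57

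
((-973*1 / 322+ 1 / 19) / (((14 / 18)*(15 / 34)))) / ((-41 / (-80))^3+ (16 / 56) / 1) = -20.59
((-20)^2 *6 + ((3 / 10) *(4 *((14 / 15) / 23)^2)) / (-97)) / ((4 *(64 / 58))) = 167408661079 / 307878000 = 543.75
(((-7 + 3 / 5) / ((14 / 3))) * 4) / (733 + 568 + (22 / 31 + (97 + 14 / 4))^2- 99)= -246016 / 513287985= -0.00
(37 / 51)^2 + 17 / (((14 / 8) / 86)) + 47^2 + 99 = 57241987 / 18207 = 3143.95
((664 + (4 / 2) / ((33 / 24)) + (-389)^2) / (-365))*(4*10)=-13374808 / 803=-16656.05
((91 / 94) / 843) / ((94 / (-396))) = -3003 / 620729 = -0.00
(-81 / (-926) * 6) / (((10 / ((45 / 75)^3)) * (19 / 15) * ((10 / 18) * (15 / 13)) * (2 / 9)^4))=5036466357 / 879700000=5.73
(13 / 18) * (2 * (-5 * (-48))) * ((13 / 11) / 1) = 13520 / 33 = 409.70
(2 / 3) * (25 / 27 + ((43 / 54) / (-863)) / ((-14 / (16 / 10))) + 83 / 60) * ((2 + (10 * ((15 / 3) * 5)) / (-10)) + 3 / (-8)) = -469586359 / 13048560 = -35.99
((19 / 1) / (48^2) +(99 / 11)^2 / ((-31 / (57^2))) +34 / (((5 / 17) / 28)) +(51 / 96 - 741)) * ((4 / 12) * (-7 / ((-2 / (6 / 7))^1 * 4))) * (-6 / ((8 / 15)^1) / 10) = 2140214119 / 1269760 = 1685.53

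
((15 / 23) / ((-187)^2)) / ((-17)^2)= 0.00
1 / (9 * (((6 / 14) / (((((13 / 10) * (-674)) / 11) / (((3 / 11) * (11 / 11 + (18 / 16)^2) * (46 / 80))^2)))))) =-163.60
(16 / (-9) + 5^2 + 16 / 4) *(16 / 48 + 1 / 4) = 1715 / 108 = 15.88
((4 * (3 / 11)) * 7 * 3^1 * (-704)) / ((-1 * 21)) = 768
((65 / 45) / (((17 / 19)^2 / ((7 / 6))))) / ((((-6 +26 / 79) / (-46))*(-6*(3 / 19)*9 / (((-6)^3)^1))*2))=162016439 / 749088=216.28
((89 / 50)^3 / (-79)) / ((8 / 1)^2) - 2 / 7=-1268934783 / 4424000000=-0.29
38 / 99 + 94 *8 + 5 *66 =107156 / 99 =1082.38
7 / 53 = 0.13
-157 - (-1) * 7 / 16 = -2505 / 16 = -156.56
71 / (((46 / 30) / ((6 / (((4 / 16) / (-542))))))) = -602326.96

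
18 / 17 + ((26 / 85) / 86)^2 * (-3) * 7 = 14141301 / 13359025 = 1.06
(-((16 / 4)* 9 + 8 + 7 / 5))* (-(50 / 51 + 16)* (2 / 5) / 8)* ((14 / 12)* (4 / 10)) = 688037 / 38250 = 17.99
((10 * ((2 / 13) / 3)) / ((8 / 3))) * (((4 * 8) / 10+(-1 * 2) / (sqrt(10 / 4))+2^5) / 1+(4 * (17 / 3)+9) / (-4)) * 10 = 8185 / 156- 10 * sqrt(10) / 13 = 50.04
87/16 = 5.44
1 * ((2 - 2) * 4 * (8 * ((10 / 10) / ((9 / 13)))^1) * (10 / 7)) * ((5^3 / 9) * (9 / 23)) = 0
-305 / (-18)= 305 / 18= 16.94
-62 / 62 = -1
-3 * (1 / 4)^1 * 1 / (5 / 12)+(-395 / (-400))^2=-5279 / 6400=-0.82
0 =0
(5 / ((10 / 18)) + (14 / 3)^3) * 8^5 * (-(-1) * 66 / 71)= 2153316352 / 639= 3369822.15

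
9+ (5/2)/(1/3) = 33/2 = 16.50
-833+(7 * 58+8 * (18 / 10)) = -2063 / 5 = -412.60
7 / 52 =0.13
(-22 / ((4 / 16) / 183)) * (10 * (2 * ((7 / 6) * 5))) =-1878800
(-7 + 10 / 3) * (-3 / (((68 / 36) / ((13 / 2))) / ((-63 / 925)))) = -81081 / 31450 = -2.58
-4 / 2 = -2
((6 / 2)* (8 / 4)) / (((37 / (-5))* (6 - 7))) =30 / 37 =0.81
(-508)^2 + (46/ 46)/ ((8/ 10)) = 1032261/ 4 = 258065.25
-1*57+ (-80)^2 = 6343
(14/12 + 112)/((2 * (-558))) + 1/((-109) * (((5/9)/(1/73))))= -27074279/266400360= -0.10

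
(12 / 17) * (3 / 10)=18 / 85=0.21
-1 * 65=-65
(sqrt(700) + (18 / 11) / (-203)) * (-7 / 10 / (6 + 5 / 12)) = -2.89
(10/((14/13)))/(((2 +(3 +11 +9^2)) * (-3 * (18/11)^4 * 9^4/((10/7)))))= -4758325/4910425557912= -0.00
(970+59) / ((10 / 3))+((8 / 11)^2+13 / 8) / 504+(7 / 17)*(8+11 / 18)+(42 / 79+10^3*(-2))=-5527429289209 / 3276060480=-1687.22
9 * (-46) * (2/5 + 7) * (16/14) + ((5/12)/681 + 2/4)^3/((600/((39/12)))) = -32100979120828914799/9168416954726400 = -3501.26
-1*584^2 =-341056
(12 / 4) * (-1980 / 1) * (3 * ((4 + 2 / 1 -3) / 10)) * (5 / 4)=-6682.50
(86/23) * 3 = 258/23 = 11.22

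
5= 5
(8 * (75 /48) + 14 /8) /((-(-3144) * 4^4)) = 19 /1073152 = 0.00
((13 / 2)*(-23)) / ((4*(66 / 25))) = -7475 / 528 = -14.16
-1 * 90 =-90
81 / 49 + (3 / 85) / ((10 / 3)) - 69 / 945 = 596249 / 374850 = 1.59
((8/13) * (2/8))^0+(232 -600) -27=-394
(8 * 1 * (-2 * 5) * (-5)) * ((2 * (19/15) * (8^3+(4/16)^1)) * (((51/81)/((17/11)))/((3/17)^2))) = 1650155320/243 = 6790762.63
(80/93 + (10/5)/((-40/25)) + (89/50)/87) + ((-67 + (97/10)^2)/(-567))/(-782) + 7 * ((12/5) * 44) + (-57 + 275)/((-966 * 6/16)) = 130785034981/177160536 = 738.23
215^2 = 46225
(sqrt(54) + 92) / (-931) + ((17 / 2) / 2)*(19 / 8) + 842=25382633 / 29792-3*sqrt(6) / 931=851.99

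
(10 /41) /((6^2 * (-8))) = -5 /5904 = -0.00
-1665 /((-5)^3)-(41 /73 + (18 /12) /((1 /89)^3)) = -3859658707 /3650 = -1057440.74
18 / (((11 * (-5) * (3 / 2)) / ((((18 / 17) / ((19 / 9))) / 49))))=-1944 / 870485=-0.00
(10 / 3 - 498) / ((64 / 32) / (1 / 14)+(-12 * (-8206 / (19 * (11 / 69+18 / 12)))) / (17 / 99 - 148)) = -23624124335 / 328221237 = -71.98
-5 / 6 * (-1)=0.83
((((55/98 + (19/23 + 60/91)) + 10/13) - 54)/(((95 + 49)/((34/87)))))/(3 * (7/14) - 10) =115369/7059528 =0.02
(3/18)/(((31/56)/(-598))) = -16744/93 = -180.04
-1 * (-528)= 528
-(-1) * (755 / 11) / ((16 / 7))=5285 / 176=30.03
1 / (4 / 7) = 7 / 4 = 1.75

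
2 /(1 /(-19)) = -38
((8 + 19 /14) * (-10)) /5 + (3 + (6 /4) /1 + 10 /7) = -179 /14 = -12.79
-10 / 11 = -0.91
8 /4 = 2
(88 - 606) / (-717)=518 / 717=0.72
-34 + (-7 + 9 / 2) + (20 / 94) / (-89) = -305379 / 8366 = -36.50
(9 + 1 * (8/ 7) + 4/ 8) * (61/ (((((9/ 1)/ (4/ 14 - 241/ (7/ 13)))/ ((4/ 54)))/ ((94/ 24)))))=-1337509973/ 142884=-9360.81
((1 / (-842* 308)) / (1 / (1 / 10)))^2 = 1 / 6725516089600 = 0.00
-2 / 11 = -0.18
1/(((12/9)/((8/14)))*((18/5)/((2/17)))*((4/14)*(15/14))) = 7/153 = 0.05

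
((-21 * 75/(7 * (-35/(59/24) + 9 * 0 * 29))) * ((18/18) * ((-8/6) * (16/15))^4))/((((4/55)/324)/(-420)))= -120982368.71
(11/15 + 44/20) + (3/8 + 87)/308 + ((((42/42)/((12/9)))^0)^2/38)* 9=3.45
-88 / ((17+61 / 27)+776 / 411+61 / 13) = -4231656 / 1242551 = -3.41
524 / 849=0.62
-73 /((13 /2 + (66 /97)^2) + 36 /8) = -686857 /107855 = -6.37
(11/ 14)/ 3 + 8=347/ 42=8.26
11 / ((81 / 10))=1.36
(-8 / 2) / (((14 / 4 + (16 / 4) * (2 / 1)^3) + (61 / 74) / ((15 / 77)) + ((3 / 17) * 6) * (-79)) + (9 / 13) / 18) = 981240 / 10763483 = 0.09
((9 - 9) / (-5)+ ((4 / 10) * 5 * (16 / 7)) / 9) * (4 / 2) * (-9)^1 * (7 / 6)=-32 / 3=-10.67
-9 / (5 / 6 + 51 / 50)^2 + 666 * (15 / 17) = 585.03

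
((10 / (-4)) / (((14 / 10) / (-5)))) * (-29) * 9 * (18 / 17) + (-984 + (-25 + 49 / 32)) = -13232441 / 3808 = -3474.91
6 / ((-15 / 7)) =-14 / 5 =-2.80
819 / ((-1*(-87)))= 273 / 29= 9.41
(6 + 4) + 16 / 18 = 98 / 9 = 10.89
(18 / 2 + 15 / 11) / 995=114 / 10945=0.01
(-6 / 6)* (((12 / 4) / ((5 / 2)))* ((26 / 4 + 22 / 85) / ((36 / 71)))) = -27193 / 1700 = -16.00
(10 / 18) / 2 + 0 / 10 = 5 / 18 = 0.28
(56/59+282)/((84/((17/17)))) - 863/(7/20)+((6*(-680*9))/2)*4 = -188086013/2478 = -75902.35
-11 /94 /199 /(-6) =11 /112236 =0.00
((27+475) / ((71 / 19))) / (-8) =-4769 / 284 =-16.79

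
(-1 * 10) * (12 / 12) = -10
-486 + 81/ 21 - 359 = -841.14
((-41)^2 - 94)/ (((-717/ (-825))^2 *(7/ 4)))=480067500/ 399847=1200.63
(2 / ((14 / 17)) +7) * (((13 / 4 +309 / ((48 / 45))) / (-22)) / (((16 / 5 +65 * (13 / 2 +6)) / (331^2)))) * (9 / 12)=-12646.93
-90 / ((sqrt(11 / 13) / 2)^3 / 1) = -925.04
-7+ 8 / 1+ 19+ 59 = 79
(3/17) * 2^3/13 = 24/221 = 0.11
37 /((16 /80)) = 185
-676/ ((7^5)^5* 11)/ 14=-338/ 103262283714125297362139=-0.00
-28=-28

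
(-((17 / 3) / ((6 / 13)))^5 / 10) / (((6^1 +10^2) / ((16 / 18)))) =-527182965101 / 2253309840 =-233.96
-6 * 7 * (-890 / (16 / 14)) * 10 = 327075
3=3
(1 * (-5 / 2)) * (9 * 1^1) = -45 / 2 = -22.50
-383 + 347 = -36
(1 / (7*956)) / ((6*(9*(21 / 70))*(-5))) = -0.00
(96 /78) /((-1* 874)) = -8 /5681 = -0.00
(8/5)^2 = 64/25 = 2.56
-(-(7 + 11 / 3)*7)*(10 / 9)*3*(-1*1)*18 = -4480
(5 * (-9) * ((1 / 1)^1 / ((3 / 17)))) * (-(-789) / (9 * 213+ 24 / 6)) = -11835 / 113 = -104.73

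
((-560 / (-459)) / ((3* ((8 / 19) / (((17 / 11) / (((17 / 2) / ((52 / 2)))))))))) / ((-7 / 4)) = -39520 / 15147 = -2.61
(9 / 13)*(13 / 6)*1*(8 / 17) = 12 / 17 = 0.71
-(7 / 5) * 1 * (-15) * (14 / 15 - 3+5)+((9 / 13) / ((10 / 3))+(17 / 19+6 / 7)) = 63.56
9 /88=0.10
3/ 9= 0.33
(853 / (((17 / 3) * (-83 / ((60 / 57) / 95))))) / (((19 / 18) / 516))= -95071968 / 9678049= -9.82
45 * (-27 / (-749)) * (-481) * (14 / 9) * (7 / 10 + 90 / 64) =-4376619 / 1712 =-2556.44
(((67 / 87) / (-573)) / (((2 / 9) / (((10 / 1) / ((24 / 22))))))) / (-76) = 3685 / 5051568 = 0.00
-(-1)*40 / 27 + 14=418 / 27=15.48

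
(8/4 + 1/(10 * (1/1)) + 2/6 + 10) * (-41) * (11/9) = -168223/270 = -623.05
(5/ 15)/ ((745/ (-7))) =-7/ 2235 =-0.00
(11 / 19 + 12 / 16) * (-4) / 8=-101 / 152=-0.66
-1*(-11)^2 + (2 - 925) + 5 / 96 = -100219 / 96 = -1043.95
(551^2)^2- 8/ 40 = 460867836004/ 5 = 92173567200.80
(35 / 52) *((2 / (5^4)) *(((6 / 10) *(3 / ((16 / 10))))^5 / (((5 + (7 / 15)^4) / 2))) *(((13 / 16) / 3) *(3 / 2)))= 167403915 / 267938430976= 0.00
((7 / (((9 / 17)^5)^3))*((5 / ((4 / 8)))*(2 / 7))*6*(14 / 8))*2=400739227211374211020 / 68630377364883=5839094.04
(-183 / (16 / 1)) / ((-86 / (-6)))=-549 / 688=-0.80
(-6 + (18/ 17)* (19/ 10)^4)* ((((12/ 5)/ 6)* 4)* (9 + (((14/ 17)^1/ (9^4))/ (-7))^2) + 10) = 6707293369047103/ 35248090045500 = 190.29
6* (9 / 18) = 3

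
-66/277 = -0.24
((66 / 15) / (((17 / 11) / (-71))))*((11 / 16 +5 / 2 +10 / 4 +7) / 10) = -1743973 / 6800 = -256.47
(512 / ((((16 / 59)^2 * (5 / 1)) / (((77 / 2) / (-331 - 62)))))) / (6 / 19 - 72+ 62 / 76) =10185406 / 5291745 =1.92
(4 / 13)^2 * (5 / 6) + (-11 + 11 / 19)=-99626 / 9633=-10.34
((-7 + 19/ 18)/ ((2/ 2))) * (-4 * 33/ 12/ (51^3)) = 1177/ 2387718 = 0.00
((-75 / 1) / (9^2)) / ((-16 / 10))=0.58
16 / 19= 0.84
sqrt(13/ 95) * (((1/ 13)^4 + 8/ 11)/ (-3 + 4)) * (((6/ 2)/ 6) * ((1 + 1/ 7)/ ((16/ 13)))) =228499 * sqrt(1235)/ 64284220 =0.12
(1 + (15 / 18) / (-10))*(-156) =-143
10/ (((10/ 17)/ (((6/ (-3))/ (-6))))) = 17/ 3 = 5.67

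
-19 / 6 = -3.17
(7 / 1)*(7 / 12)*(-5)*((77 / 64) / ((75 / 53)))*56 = -1399783 / 1440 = -972.07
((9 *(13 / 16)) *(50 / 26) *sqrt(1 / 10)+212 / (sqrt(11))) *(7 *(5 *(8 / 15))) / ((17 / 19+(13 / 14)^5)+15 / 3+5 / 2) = 140.47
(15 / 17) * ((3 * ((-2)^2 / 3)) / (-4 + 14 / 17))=-10 / 9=-1.11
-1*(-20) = 20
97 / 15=6.47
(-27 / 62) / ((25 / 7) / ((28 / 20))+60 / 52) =-17199 / 146320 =-0.12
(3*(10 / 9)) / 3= 10 / 9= 1.11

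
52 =52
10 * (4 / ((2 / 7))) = 140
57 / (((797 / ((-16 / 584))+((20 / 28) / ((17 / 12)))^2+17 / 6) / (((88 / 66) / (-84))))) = 38437 / 1235720543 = 0.00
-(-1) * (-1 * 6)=-6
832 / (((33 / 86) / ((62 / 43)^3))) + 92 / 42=925660046 / 142373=6501.65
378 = 378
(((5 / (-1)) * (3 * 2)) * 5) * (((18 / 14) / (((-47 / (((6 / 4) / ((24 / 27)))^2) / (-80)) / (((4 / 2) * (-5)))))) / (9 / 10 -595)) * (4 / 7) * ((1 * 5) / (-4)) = 307546875 / 27364246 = 11.24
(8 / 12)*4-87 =-253 / 3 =-84.33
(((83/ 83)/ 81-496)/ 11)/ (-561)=40175/ 499851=0.08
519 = 519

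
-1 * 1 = -1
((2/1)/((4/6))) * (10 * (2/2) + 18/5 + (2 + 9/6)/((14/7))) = 921/20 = 46.05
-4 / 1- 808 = -812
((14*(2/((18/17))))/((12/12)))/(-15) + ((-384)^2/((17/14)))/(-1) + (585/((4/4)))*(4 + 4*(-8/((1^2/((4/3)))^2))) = -349703186/2295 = -152376.12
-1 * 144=-144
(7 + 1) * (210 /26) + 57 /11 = 9981 /143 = 69.80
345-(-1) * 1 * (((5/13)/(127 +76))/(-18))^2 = 778471801405/2256440004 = 345.00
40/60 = 2/3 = 0.67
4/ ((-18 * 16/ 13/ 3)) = -0.54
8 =8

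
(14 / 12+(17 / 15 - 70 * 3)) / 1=-2077 / 10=-207.70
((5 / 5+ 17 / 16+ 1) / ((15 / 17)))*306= 42483 / 40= 1062.08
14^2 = 196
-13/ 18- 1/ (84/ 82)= -107/ 63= -1.70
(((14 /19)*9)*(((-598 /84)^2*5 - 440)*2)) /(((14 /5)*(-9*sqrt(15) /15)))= 1645775*sqrt(15) /16758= 380.36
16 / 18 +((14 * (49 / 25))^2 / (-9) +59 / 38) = -17360773 / 213750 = -81.22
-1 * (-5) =5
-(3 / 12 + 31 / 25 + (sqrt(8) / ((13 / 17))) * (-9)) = -149 / 100 + 306 * sqrt(2) / 13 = 31.80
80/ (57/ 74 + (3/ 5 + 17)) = 29600/ 6797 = 4.35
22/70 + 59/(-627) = 4832/21945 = 0.22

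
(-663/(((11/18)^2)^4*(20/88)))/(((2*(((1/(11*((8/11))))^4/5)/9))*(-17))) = 15843353240272896/19487171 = 813014533.52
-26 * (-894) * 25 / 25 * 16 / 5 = 371904 / 5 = 74380.80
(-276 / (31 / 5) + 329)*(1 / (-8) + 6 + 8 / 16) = 449769 / 248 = 1813.58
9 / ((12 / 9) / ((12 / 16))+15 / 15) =81 / 25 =3.24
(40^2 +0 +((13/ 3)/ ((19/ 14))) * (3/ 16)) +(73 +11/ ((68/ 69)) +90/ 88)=47916701/ 28424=1685.78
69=69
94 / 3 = 31.33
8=8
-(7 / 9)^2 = -49 / 81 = -0.60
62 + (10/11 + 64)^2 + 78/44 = 1035025/242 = 4276.96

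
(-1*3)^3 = -27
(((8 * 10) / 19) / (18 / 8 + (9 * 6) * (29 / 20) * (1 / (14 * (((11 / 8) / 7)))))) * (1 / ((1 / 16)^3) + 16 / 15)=216325120 / 385263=561.50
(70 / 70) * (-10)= -10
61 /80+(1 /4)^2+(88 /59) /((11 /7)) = 1.77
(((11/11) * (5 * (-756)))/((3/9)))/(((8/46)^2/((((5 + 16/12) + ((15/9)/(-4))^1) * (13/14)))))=-65916045/32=-2059876.41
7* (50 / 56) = 25 / 4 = 6.25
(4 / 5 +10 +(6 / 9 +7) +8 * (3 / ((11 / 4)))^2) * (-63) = -1066737 / 605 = -1763.20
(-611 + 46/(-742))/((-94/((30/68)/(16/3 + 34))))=1275210/17489311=0.07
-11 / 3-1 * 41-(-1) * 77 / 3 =-19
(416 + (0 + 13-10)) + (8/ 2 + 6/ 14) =2964/ 7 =423.43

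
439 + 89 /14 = 6235 /14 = 445.36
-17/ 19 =-0.89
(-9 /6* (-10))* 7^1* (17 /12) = 595 /4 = 148.75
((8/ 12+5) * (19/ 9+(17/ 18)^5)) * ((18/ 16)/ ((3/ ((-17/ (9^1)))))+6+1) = 13884761815/ 136048896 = 102.06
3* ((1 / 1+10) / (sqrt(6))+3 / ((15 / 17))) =51 / 5+11* sqrt(6) / 2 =23.67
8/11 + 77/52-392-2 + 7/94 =-10530933/26884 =-391.72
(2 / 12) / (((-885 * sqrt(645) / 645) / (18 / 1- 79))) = 61 * sqrt(645) / 5310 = 0.29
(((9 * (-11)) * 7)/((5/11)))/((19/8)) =-60984/95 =-641.94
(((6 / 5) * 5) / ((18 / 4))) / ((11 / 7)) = 28 / 33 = 0.85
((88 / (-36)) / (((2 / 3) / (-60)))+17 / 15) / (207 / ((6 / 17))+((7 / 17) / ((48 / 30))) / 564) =84809056 / 224934655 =0.38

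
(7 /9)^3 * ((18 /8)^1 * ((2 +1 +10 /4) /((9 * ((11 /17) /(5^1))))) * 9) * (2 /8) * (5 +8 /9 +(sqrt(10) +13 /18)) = 109.93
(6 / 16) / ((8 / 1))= 3 / 64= 0.05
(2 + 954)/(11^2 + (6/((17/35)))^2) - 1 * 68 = -5100408/79069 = -64.51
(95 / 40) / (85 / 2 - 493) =-19 / 3604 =-0.01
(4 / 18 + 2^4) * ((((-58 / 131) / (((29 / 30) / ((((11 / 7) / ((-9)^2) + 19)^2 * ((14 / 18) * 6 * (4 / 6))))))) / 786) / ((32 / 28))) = -84895098880 / 9120059001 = -9.31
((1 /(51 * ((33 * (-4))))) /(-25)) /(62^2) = 1 /646945200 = 0.00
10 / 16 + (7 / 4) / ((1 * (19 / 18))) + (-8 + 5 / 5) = -717 / 152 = -4.72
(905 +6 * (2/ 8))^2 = 3286969/ 4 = 821742.25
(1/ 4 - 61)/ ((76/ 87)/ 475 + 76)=-528525/ 661216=-0.80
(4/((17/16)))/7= 64/119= 0.54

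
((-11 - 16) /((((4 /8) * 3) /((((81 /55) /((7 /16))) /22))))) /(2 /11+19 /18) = -209952 /94325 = -2.23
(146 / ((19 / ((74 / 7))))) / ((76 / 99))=267399 / 2527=105.82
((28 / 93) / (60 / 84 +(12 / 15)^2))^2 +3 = 1481427043 / 485805681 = 3.05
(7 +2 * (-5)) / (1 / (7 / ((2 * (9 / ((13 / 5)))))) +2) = -273 / 272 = -1.00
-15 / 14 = -1.07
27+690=717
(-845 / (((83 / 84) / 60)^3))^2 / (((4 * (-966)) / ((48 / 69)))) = -1114569969681943756800000000 / 172951457512201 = -6444409233170.62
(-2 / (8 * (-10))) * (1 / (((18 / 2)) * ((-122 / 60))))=-1 / 732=-0.00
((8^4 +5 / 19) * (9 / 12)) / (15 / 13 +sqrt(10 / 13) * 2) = -9105993 / 4484 +3035331 * sqrt(130) / 11210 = 1056.48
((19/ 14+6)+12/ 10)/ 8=599/ 560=1.07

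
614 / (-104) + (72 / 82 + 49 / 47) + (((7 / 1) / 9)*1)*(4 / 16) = -854219 / 225459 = -3.79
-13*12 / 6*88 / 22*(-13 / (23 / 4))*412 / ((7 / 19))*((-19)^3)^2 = 1991632046178944 / 161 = 12370385379993.44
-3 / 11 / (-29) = 0.01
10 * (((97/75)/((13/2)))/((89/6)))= 776/5785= 0.13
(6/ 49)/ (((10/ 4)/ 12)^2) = 3456/ 1225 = 2.82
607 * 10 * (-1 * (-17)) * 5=515950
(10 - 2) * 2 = 16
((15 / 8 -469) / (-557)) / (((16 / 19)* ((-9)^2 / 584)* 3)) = 5183219 / 2165616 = 2.39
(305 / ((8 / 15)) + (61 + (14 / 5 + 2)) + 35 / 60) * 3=76591 / 40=1914.78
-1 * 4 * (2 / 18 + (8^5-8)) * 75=-29484100 / 3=-9828033.33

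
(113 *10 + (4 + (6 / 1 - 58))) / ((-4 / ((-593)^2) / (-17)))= 3234115853 / 2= 1617057926.50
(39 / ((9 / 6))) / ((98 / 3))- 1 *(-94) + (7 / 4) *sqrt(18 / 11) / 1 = 21 *sqrt(22) / 44 + 4645 / 49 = 97.03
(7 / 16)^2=49 / 256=0.19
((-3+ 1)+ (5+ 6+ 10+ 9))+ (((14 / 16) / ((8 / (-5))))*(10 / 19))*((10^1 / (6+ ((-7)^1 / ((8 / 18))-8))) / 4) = 605227 / 21584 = 28.04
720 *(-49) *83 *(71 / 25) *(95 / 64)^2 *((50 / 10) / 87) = -7818095775 / 7424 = -1053084.02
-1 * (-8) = 8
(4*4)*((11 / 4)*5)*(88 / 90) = 1936 / 9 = 215.11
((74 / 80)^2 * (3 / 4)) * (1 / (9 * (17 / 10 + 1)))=1369 / 51840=0.03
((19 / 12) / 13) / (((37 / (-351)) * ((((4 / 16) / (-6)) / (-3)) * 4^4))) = -1539 / 4736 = -0.32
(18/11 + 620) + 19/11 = 6857/11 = 623.36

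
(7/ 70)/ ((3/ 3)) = 1/ 10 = 0.10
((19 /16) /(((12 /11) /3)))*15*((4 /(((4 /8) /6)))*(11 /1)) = 103455 /4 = 25863.75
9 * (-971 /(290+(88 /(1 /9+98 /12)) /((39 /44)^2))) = -73352253 /2547742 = -28.79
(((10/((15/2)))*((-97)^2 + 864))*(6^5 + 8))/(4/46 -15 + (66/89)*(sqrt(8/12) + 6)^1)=-14024169115100704/1371712035 -331305363100096*sqrt(6)/1371712035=-10815461.14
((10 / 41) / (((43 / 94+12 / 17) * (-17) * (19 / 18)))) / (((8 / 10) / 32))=-676800 / 1448161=-0.47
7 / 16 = 0.44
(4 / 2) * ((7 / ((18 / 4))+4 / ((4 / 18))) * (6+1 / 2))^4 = 3425579835392 / 6561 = 522112457.76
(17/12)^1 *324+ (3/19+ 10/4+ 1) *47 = 23975/38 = 630.92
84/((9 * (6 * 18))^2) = 7/78732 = 0.00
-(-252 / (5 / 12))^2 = -365783.04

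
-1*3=-3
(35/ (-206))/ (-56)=5/ 1648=0.00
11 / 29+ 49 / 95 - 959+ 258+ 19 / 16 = -30808279 / 44080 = -698.92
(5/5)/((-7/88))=-88/7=-12.57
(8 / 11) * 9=72 / 11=6.55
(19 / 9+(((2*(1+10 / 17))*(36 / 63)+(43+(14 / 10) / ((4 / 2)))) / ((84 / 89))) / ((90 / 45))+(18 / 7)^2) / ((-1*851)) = -19693441 / 510395760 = -0.04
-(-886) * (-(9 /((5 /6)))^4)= -12053932.19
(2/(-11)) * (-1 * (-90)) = -180/11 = -16.36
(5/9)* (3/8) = 0.21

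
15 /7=2.14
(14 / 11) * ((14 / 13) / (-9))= -196 / 1287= -0.15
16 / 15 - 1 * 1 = 1 / 15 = 0.07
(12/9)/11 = 4/33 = 0.12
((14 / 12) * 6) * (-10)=-70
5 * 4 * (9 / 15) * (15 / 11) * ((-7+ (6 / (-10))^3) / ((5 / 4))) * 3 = -35424 / 125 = -283.39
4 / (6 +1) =4 / 7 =0.57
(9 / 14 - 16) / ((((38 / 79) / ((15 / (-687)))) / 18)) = 12.55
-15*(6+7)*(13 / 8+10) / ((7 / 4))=-18135 / 14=-1295.36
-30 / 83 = -0.36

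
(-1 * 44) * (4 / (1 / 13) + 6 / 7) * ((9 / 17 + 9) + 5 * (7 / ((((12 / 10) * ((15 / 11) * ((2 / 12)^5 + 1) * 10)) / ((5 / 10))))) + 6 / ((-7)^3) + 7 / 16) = -211290608815 / 8245034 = -25626.41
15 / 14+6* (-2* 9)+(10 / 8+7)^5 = 273181287 / 7168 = 38111.23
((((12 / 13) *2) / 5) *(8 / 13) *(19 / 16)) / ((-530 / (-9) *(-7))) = -1026 / 1567475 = -0.00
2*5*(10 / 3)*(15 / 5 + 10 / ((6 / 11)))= 6400 / 9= 711.11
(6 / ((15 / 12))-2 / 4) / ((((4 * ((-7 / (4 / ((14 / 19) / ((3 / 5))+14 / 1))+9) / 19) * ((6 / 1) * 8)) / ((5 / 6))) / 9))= -46569 / 257536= -0.18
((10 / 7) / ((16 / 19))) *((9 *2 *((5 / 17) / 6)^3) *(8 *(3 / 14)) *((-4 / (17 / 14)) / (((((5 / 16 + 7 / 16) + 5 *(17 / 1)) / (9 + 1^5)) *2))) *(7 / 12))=-59375 / 85943109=-0.00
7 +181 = 188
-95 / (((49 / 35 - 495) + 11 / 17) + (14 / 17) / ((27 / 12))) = 0.19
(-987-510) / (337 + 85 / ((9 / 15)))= -4491 / 1436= -3.13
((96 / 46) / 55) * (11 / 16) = 3 / 115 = 0.03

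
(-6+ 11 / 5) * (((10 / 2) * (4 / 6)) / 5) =-38 / 15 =-2.53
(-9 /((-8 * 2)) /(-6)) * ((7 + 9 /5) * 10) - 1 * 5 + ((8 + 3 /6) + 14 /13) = -191 /52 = -3.67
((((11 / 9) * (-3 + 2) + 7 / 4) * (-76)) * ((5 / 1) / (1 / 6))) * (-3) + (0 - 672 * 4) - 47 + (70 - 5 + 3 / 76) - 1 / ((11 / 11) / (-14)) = 72507 / 76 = 954.04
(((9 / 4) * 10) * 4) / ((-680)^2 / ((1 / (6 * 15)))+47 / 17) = 1530 / 707472047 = 0.00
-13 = -13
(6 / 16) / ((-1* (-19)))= 3 / 152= 0.02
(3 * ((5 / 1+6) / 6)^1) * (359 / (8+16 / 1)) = 3949 / 48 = 82.27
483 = 483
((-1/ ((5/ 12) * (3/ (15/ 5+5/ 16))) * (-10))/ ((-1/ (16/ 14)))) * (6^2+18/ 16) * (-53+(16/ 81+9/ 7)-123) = 57688433/ 294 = 196219.16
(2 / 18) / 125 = 1 / 1125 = 0.00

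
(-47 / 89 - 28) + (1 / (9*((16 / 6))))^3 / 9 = -315892135 / 11073024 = -28.53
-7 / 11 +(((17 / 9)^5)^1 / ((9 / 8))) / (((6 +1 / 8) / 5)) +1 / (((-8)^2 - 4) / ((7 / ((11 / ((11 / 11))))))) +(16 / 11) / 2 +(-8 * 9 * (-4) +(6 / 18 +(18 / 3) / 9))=1756201426621 / 5728933980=306.55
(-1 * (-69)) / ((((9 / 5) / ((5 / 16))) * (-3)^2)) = 575 / 432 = 1.33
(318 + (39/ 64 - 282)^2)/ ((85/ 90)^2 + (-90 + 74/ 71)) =-1872678628359/ 2074485760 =-902.72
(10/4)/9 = 5/18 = 0.28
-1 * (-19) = 19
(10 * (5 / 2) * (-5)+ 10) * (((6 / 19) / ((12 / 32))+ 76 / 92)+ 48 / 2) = -56085 / 19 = -2951.84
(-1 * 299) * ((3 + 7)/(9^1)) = -2990/9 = -332.22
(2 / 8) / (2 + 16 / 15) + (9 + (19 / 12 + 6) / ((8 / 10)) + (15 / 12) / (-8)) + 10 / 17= 712909 / 37536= 18.99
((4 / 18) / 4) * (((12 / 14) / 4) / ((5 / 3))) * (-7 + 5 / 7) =-11 / 245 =-0.04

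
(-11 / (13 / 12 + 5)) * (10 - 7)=-5.42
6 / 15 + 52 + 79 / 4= 1443 / 20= 72.15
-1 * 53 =-53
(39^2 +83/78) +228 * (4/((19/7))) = 144929/78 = 1858.06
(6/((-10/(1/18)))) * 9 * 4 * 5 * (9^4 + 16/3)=-39398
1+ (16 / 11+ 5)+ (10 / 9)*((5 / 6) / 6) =13559 / 1782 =7.61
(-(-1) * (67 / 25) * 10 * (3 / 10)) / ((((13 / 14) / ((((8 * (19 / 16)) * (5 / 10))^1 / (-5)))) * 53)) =-26733 / 172250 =-0.16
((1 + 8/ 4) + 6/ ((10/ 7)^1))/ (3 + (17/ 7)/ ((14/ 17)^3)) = 691488/ 705725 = 0.98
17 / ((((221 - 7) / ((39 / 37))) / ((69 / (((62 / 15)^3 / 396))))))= 15285216375 / 471770276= 32.40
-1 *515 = -515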